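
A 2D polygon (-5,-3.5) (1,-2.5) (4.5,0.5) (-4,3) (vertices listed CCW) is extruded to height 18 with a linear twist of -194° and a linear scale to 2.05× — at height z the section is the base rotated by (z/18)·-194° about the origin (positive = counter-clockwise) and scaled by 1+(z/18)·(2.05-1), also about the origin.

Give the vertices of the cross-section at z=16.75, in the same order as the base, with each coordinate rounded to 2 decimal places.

Cross-section at z=16.75: (9.95,6.83) (-1.93,4.96) (-8.91,-0.91) (7.85,-6.00)

t = z/height = 16.75/18 = 0.930556
s = 1 + (scale-1)·z/height = 1 + (2.05-1)·16.75/18 = 1.977083
θ = twist·z/height = -194°·16.75/18 = -180.5278° = -3.150804 rad
cos θ = -0.999958, sin θ = 0.009211 (intermediates below are computed at full precision and shown rounded to 5 d.p.)
v1: (-5,-3.5) → rotate → (5.03203,3.45379) → ×s → (9.94874,6.82844) → (9.95,6.83)
v2: (1,-2.5) → rotate → (-0.97693,2.50911) → ×s → (-1.93147,4.96071) → (-1.93,4.96)
v3: (4.5,0.5) → rotate → (-4.50441,-0.45853) → ×s → (-8.90560,-0.90655) → (-8.91,-0.91)
v4: (-4,3) → rotate → (3.97220,-3.03672) → ×s → (7.85336,-6.00384) → (7.85,-6.00)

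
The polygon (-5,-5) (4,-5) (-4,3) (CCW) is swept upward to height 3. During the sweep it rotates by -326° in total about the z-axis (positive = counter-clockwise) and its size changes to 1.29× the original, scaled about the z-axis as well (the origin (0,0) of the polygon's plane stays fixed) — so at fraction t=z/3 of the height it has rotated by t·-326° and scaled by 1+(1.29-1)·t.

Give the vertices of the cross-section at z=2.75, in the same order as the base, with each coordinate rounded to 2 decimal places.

t = z/height = 2.75/3 = 0.916667
s = 1 + (scale-1)·z/height = 1 + (1.29-1)·2.75/3 = 1.265833
θ = twist·z/height = -326°·2.75/3 = -298.8333° = -5.215626 rad
cos θ = 0.482263, sin θ = 0.876026 (intermediates below are computed at full precision and shown rounded to 5 d.p.)
v1: (-5,-5) → rotate → (1.96881,-6.79145) → ×s → (2.49219,-8.59684) → (2.49,-8.60)
v2: (4,-5) → rotate → (6.30918,1.09279) → ×s → (7.98638,1.38329) → (7.99,1.38)
v3: (-4,3) → rotate → (-4.55713,-2.05731) → ×s → (-5.76857,-2.60422) → (-5.77,-2.60)

Cross-section at z=2.75: (2.49,-8.60) (7.99,1.38) (-5.77,-2.60)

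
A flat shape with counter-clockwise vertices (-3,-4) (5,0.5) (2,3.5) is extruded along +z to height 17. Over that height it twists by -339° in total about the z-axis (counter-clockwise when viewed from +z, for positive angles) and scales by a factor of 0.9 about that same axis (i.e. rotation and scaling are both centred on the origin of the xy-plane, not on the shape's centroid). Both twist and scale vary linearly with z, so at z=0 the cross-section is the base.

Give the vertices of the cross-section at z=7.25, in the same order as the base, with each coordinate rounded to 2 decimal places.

t = z/height = 7.25/17 = 0.426471
s = 1 + (scale-1)·z/height = 1 + (0.9-1)·7.25/17 = 0.957353
θ = twist·z/height = -339°·7.25/17 = -144.5735° = -2.523284 rad
cos θ = -0.814860, sin θ = -0.579658 (intermediates below are computed at full precision and shown rounded to 5 d.p.)
v1: (-3,-4) → rotate → (0.12595,4.99841) → ×s → (0.12058,4.78525) → (0.12,4.79)
v2: (5,0.5) → rotate → (-3.78447,-3.30572) → ×s → (-3.62307,-3.16474) → (-3.62,-3.16)
v3: (2,3.5) → rotate → (0.39908,-4.01133) → ×s → (0.38206,-3.84025) → (0.38,-3.84)

Cross-section at z=7.25: (0.12,4.79) (-3.62,-3.16) (0.38,-3.84)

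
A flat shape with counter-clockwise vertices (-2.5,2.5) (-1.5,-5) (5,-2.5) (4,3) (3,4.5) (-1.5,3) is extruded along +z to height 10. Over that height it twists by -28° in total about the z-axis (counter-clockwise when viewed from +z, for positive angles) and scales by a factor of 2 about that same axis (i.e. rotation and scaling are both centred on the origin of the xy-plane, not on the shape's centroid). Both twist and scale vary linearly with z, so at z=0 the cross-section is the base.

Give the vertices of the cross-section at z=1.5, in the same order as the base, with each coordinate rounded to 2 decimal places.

t = z/height = 1.5/10 = 0.15
s = 1 + (scale-1)·z/height = 1 + (2-1)·1.5/10 = 1.150000
θ = twist·z/height = -28°·1.5/10 = -4.2000° = -0.073304 rad
cos θ = 0.997314, sin θ = -0.073238 (intermediates below are computed at full precision and shown rounded to 5 d.p.)
v1: (-2.5,2.5) → rotate → (-2.31019,2.67638) → ×s → (-2.65672,3.07784) → (-2.66,3.08)
v2: (-1.5,-5) → rotate → (-1.86216,-4.87672) → ×s → (-2.14149,-5.60822) → (-2.14,-5.61)
v3: (5,-2.5) → rotate → (4.80348,-2.85948) → ×s → (5.52400,-3.28840) → (5.52,-3.29)
v4: (4,3) → rotate → (4.20897,2.69899) → ×s → (4.84032,3.10384) → (4.84,3.10)
v5: (3,4.5) → rotate → (3.32152,4.26820) → ×s → (3.81974,4.90843) → (3.82,4.91)
v6: (-1.5,3) → rotate → (-1.27626,3.10180) → ×s → (-1.46770,3.56707) → (-1.47,3.57)

Cross-section at z=1.5: (-2.66,3.08) (-2.14,-5.61) (5.52,-3.29) (4.84,3.10) (3.82,4.91) (-1.47,3.57)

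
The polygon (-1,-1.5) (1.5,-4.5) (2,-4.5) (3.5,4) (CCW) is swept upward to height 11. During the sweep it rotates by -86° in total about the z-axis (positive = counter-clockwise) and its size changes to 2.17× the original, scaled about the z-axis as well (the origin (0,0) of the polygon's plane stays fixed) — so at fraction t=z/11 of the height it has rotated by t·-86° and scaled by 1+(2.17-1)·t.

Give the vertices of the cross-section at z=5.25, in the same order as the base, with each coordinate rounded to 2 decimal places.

t = z/height = 5.25/11 = 0.477273
s = 1 + (scale-1)·z/height = 1 + (2.17-1)·5.25/11 = 1.558409
θ = twist·z/height = -86°·5.25/11 = -41.0455° = -0.716378 rad
cos θ = 0.754189, sin θ = -0.656658 (intermediates below are computed at full precision and shown rounded to 5 d.p.)
v1: (-1,-1.5) → rotate → (-1.73918,-0.47463) → ×s → (-2.71035,-0.73966) → (-2.71,-0.74)
v2: (1.5,-4.5) → rotate → (-1.82368,-4.37884) → ×s → (-2.84203,-6.82402) → (-2.84,-6.82)
v3: (2,-4.5) → rotate → (-1.44658,-4.70717) → ×s → (-2.25437,-7.33569) → (-2.25,-7.34)
v4: (3.5,4) → rotate → (5.26629,0.71845) → ×s → (8.20704,1.11965) → (8.21,1.12)

Cross-section at z=5.25: (-2.71,-0.74) (-2.84,-6.82) (-2.25,-7.34) (8.21,1.12)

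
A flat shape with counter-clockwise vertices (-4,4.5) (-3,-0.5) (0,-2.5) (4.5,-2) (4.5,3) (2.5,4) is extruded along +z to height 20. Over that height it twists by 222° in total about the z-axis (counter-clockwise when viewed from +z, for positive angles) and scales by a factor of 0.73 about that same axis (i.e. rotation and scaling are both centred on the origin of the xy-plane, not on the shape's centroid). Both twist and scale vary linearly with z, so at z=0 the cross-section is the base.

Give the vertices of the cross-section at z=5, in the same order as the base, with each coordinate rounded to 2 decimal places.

Cross-section at z=5: (-5.57,-0.70) (-1.20,-2.57) (1.92,-1.32) (3.91,2.40) (0.07,5.04) (-1.75,4.03)

t = z/height = 5/20 = 0.25
s = 1 + (scale-1)·z/height = 1 + (0.73-1)·5/20 = 0.932500
θ = twist·z/height = 222°·5/20 = 55.5000° = 0.968658 rad
cos θ = 0.566406, sin θ = 0.824126 (intermediates below are computed at full precision and shown rounded to 5 d.p.)
v1: (-4,4.5) → rotate → (-5.97419,-0.74768) → ×s → (-5.57093,-0.69721) → (-5.57,-0.70)
v2: (-3,-0.5) → rotate → (-1.28716,-2.75558) → ×s → (-1.20027,-2.56958) → (-1.20,-2.57)
v3: (0,-2.5) → rotate → (2.06032,-1.41602) → ×s → (1.92124,-1.32043) → (1.92,-1.32)
v4: (4.5,-2) → rotate → (4.19708,2.57576) → ×s → (3.91378,2.40189) → (3.91,2.40)
v5: (4.5,3) → rotate → (0.07645,5.40779) → ×s → (0.07129,5.04276) → (0.07,5.04)
v6: (2.5,4) → rotate → (-1.88049,4.32594) → ×s → (-1.75356,4.03394) → (-1.75,4.03)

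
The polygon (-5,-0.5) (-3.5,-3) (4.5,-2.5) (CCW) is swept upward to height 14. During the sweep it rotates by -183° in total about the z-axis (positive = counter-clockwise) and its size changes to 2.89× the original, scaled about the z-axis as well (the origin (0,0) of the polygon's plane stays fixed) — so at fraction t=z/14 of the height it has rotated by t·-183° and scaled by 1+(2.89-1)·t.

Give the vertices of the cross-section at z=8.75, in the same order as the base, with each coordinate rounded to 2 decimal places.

t = z/height = 8.75/14 = 0.625
s = 1 + (scale-1)·z/height = 1 + (2.89-1)·8.75/14 = 2.181250
θ = twist·z/height = -183°·8.75/14 = -114.3750° = -1.996220 rad
cos θ = -0.412707, sin θ = -0.910864 (intermediates below are computed at full precision and shown rounded to 5 d.p.)
v1: (-5,-0.5) → rotate → (1.60810,4.76067) → ×s → (3.50768,10.38422) → (3.51,10.38)
v2: (-3.5,-3) → rotate → (-1.28812,4.42614) → ×s → (-2.80970,9.65453) → (-2.81,9.65)
v3: (4.5,-2.5) → rotate → (-4.13434,-3.06712) → ×s → (-9.01803,-6.69015) → (-9.02,-6.69)

Cross-section at z=8.75: (3.51,10.38) (-2.81,9.65) (-9.02,-6.69)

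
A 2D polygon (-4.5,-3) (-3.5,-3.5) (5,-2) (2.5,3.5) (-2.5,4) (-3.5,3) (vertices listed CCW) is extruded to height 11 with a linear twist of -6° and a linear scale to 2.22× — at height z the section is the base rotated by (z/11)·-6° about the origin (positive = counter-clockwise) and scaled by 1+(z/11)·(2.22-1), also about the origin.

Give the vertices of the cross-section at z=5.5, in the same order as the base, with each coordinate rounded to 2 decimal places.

Cross-section at z=5.5: (-7.49,-4.44) (-5.92,-5.33) (7.87,-3.64) (4.31,5.42) (-3.68,6.64) (-5.37,5.12)

t = z/height = 5.5/11 = 0.5
s = 1 + (scale-1)·z/height = 1 + (2.22-1)·5.5/11 = 1.610000
θ = twist·z/height = -6°·5.5/11 = -3.0000° = -0.052360 rad
cos θ = 0.998630, sin θ = -0.052336 (intermediates below are computed at full precision and shown rounded to 5 d.p.)
v1: (-4.5,-3) → rotate → (-4.65084,-2.76038) → ×s → (-7.48785,-4.44421) → (-7.49,-4.44)
v2: (-3.5,-3.5) → rotate → (-3.67838,-3.31203) → ×s → (-5.92219,-5.33236) → (-5.92,-5.33)
v3: (5,-2) → rotate → (4.88848,-2.25894) → ×s → (7.87045,-3.63689) → (7.87,-3.64)
v4: (2.5,3.5) → rotate → (2.67975,3.36436) → ×s → (4.31440,5.41663) → (4.31,5.42)
v5: (-2.5,4) → rotate → (-2.28723,4.12536) → ×s → (-3.68244,6.64183) → (-3.68,6.64)
v6: (-3.5,3) → rotate → (-3.33820,3.17906) → ×s → (-5.37449,5.11829) → (-5.37,5.12)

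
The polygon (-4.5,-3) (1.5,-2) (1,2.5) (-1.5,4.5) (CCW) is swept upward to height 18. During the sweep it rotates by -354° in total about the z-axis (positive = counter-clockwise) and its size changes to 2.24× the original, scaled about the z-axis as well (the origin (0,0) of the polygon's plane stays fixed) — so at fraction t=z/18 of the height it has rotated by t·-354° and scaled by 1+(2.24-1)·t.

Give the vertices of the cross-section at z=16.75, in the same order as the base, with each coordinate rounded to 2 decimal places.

Cross-section at z=16.75: (-5.06,-10.49) (4.97,-2.06) (-0.89,5.73) (-7.71,6.70)

t = z/height = 16.75/18 = 0.930556
s = 1 + (scale-1)·z/height = 1 + (2.24-1)·16.75/18 = 2.153889
θ = twist·z/height = -354°·16.75/18 = -329.4167° = -5.749405 rad
cos θ = 0.860890, sin θ = 0.508791 (intermediates below are computed at full precision and shown rounded to 5 d.p.)
v1: (-4.5,-3) → rotate → (-2.34763,-4.87223) → ×s → (-5.05654,-10.49424) → (-5.06,-10.49)
v2: (1.5,-2) → rotate → (2.30892,-0.95859) → ×s → (4.97315,-2.06470) → (4.97,-2.06)
v3: (1,2.5) → rotate → (-0.41109,2.66102) → ×s → (-0.88544,5.73153) → (-0.89,5.73)
v4: (-1.5,4.5) → rotate → (-3.58089,3.11082) → ×s → (-7.71285,6.70036) → (-7.71,6.70)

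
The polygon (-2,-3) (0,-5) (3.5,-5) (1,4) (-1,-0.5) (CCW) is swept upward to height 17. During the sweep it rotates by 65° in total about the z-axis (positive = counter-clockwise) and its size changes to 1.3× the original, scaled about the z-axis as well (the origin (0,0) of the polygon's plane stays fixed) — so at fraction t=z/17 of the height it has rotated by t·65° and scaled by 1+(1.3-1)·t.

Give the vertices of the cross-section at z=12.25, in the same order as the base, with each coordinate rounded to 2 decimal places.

Cross-section at z=12.25: (1.00,-4.27) (4.44,-4.16) (7.35,-1.05) (-2.72,4.21) (-0.39,-1.30)

t = z/height = 12.25/17 = 0.720588
s = 1 + (scale-1)·z/height = 1 + (1.3-1)·12.25/17 = 1.216176
θ = twist·z/height = 65°·12.25/17 = 46.8382° = 0.817481 rad
cos θ = 0.684060, sin θ = 0.729425 (intermediates below are computed at full precision and shown rounded to 5 d.p.)
v1: (-2,-3) → rotate → (0.82015,-3.51103) → ×s → (0.99745,-4.27003) → (1.00,-4.27)
v2: (0,-5) → rotate → (3.64713,-3.42030) → ×s → (4.43555,-4.15969) → (4.44,-4.16)
v3: (3.5,-5) → rotate → (6.04134,-0.86731) → ×s → (7.34733,-1.05481) → (7.35,-1.05)
v4: (1,4) → rotate → (-2.23364,3.46567) → ×s → (-2.71650,4.21486) → (-2.72,4.21)
v5: (-1,-0.5) → rotate → (-0.31935,-1.07146) → ×s → (-0.38838,-1.30308) → (-0.39,-1.30)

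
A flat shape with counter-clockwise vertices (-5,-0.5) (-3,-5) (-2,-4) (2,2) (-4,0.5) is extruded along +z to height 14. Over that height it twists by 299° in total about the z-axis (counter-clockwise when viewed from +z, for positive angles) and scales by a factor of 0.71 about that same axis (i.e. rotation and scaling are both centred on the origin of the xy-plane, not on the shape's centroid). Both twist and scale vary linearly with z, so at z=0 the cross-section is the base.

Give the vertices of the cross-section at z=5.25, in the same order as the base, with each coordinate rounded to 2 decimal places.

Cross-section at z=5.25: (2.09,-3.96) (5.14,-0.80) (3.97,-0.31) (-2.32,0.98) (0.93,-3.47)

t = z/height = 5.25/14 = 0.375
s = 1 + (scale-1)·z/height = 1 + (0.71-1)·5.25/14 = 0.891250
θ = twist·z/height = 299°·5.25/14 = 112.1250° = 1.956950 rad
cos θ = -0.376629, sin θ = 0.926364 (intermediates below are computed at full precision and shown rounded to 5 d.p.)
v1: (-5,-0.5) → rotate → (2.34632,-4.44351) → ×s → (2.09116,-3.96028) → (2.09,-3.96)
v2: (-3,-5) → rotate → (5.76171,-0.89595) → ×s → (5.13512,-0.79852) → (5.14,-0.80)
v3: (-2,-4) → rotate → (4.45871,-0.34621) → ×s → (3.97383,-0.30856) → (3.97,-0.31)
v4: (2,2) → rotate → (-2.60599,1.09947) → ×s → (-2.32258,0.97990) → (-2.32,0.98)
v5: (-4,0.5) → rotate → (1.04333,-3.89377) → ×s → (0.92987,-3.47032) → (0.93,-3.47)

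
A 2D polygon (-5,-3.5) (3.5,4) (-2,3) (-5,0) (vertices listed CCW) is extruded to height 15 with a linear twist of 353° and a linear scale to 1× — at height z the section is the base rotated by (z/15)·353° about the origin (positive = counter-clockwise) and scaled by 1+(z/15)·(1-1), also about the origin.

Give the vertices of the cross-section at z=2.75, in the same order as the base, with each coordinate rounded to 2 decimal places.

Cross-section at z=2.75: (1.03,-6.02) (-2.12,4.87) (-3.57,-0.53) (-2.14,-4.52)

t = z/height = 2.75/15 = 0.183333
s = 1 + (scale-1)·z/height = 1 + (1-1)·2.75/15 = 1.000000
θ = twist·z/height = 353°·2.75/15 = 64.7167° = 1.129519 rad
cos θ = 0.427095, sin θ = 0.904207 (intermediates below are computed at full precision and shown rounded to 5 d.p.)
v1: (-5,-3.5) → rotate → (1.02925,-6.01587) → ×s → (1.02925,-6.01587) → (1.03,-6.02)
v2: (3.5,4) → rotate → (-2.12200,4.87310) → ×s → (-2.12200,4.87310) → (-2.12,4.87)
v3: (-2,3) → rotate → (-3.56681,-0.52713) → ×s → (-3.56681,-0.52713) → (-3.57,-0.53)
v4: (-5,0) → rotate → (-2.13547,-4.52103) → ×s → (-2.13547,-4.52103) → (-2.14,-4.52)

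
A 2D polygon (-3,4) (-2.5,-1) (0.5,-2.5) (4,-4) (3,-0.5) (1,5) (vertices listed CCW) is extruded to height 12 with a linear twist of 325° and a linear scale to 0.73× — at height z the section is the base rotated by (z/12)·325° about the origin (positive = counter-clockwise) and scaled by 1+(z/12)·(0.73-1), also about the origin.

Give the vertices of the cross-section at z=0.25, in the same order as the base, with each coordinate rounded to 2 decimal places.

Cross-section at z=0.25: (-3.43,3.60) (-2.35,-1.28) (0.79,-2.41) (4.42,-3.48) (3.02,-0.14) (0.40,5.05)

t = z/height = 0.25/12 = 0.0208333
s = 1 + (scale-1)·z/height = 1 + (0.73-1)·0.25/12 = 0.994375
θ = twist·z/height = 325°·0.25/12 = 6.7708° = 0.118173 rad
cos θ = 0.993026, sin θ = 0.117898 (intermediates below are computed at full precision and shown rounded to 5 d.p.)
v1: (-3,4) → rotate → (-3.45067,3.61841) → ×s → (-3.43126,3.59805) → (-3.43,3.60)
v2: (-2.5,-1) → rotate → (-2.36467,-1.28777) → ×s → (-2.35136,-1.28053) → (-2.35,-1.28)
v3: (0.5,-2.5) → rotate → (0.79126,-2.42361) → ×s → (0.78681,-2.40998) → (0.79,-2.41)
v4: (4,-4) → rotate → (4.44370,-3.50051) → ×s → (4.41870,-3.48082) → (4.42,-3.48)
v5: (3,-0.5) → rotate → (3.03803,-0.14282) → ×s → (3.02094,-0.14201) → (3.02,-0.14)
v6: (1,5) → rotate → (0.40353,5.08303) → ×s → (0.40126,5.05443) → (0.40,5.05)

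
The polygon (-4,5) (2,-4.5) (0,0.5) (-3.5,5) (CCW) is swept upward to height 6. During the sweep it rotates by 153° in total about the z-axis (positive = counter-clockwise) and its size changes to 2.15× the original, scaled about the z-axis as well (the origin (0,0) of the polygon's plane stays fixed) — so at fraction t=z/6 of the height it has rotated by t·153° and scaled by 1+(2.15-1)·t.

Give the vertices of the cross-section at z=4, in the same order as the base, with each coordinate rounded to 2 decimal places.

t = z/height = 4/6 = 0.666667
s = 1 + (scale-1)·z/height = 1 + (2.15-1)·4/6 = 1.766667
θ = twist·z/height = 153°·4/6 = 102.0000° = 1.780236 rad
cos θ = -0.207912, sin θ = 0.978148 (intermediates below are computed at full precision and shown rounded to 5 d.p.)
v1: (-4,5) → rotate → (-4.05909,-4.95215) → ×s → (-7.17106,-8.74880) → (-7.17,-8.75)
v2: (2,-4.5) → rotate → (3.98584,2.89190) → ×s → (7.04165,5.10902) → (7.04,5.11)
v3: (0,0.5) → rotate → (-0.48907,-0.10396) → ×s → (-0.86403,-0.18366) → (-0.86,-0.18)
v4: (-3.5,5) → rotate → (-4.16305,-4.46308) → ×s → (-7.35472,-7.88477) → (-7.35,-7.88)

Cross-section at z=4: (-7.17,-8.75) (7.04,5.11) (-0.86,-0.18) (-7.35,-7.88)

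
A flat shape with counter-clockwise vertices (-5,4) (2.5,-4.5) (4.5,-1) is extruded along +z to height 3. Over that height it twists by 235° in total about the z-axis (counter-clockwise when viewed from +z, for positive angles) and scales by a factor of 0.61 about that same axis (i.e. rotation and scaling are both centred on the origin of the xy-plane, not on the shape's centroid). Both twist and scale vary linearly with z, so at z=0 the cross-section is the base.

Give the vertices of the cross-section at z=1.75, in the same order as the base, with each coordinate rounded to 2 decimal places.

t = z/height = 1.75/3 = 0.583333
s = 1 + (scale-1)·z/height = 1 + (0.61-1)·1.75/3 = 0.772500
θ = twist·z/height = 235°·1.75/3 = 137.0833° = 2.392556 rad
cos θ = -0.732345, sin θ = 0.680934 (intermediates below are computed at full precision and shown rounded to 5 d.p.)
v1: (-5,4) → rotate → (0.93799,-6.33405) → ×s → (0.72460,-4.89305) → (0.72,-4.89)
v2: (2.5,-4.5) → rotate → (1.23334,4.99789) → ×s → (0.95276,3.86087) → (0.95,3.86)
v3: (4.5,-1) → rotate → (-2.61462,3.79655) → ×s → (-2.01979,2.93283) → (-2.02,2.93)

Cross-section at z=1.75: (0.72,-4.89) (0.95,3.86) (-2.02,2.93)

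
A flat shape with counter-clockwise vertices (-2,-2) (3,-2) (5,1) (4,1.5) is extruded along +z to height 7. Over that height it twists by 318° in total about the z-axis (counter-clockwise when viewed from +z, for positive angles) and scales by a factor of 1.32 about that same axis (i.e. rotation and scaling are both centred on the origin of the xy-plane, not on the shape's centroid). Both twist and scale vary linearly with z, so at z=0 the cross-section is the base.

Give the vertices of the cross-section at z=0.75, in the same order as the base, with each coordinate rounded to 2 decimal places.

Cross-section at z=0.75: (-0.55,-2.87) (3.73,0.02) (3.70,3.75) (2.56,3.60)

t = z/height = 0.75/7 = 0.107143
s = 1 + (scale-1)·z/height = 1 + (1.32-1)·0.75/7 = 1.034286
θ = twist·z/height = 318°·0.75/7 = 34.0714° = 0.594659 rad
cos θ = 0.828340, sin θ = 0.560226 (intermediates below are computed at full precision and shown rounded to 5 d.p.)
v1: (-2,-2) → rotate → (-0.53623,-2.77713) → ×s → (-0.55461,-2.87235) → (-0.55,-2.87)
v2: (3,-2) → rotate → (3.60547,0.02400) → ×s → (3.72909,0.02482) → (3.73,0.02)
v3: (5,1) → rotate → (3.58147,3.62947) → ×s → (3.70427,3.75391) → (3.70,3.75)
v4: (4,1.5) → rotate → (2.47302,3.48341) → ×s → (2.55781,3.60285) → (2.56,3.60)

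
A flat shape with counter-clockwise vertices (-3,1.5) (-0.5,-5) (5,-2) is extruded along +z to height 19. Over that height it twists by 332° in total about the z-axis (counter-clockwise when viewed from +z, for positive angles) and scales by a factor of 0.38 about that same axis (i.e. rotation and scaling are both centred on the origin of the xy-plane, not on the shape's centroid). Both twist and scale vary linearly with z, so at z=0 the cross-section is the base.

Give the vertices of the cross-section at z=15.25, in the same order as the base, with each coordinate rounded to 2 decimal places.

t = z/height = 15.25/19 = 0.802632
s = 1 + (scale-1)·z/height = 1 + (0.38-1)·15.25/19 = 0.502368
θ = twist·z/height = 332°·15.25/19 = 266.4737° = 4.650843 rad
cos θ = -0.061507, sin θ = -0.998107 (intermediates below are computed at full precision and shown rounded to 5 d.p.)
v1: (-3,1.5) → rotate → (1.68168,2.90206) → ×s → (0.84482,1.45790) → (0.84,1.46)
v2: (-0.5,-5) → rotate → (-4.95978,0.80659) → ×s → (-2.49164,0.40520) → (-2.49,0.41)
v3: (5,-2) → rotate → (-2.30375,-4.86752) → ×s → (-1.15733,-2.44529) → (-1.16,-2.45)

Cross-section at z=15.25: (0.84,1.46) (-2.49,0.41) (-1.16,-2.45)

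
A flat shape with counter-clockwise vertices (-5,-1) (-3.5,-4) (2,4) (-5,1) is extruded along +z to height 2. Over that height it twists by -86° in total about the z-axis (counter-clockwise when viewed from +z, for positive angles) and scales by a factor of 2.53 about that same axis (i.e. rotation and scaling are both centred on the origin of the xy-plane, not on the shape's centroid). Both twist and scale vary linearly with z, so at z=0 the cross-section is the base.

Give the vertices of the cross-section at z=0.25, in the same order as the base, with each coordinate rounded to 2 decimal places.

Cross-section at z=0.25: (-6.07,-0.06) (-4.98,-3.90) (3.23,4.24) (-5.63,2.28)

t = z/height = 0.25/2 = 0.125
s = 1 + (scale-1)·z/height = 1 + (2.53-1)·0.25/2 = 1.191250
θ = twist·z/height = -86°·0.25/2 = -10.7500° = -0.187623 rad
cos θ = 0.982450, sin θ = -0.186524 (intermediates below are computed at full precision and shown rounded to 5 d.p.)
v1: (-5,-1) → rotate → (-5.09878,-0.04983) → ×s → (-6.07392,-0.05936) → (-6.07,-0.06)
v2: (-3.5,-4) → rotate → (-4.18467,-3.27697) → ×s → (-4.98499,-3.90369) → (-4.98,-3.90)
v3: (2,4) → rotate → (2.71100,3.55675) → ×s → (3.22948,4.23698) → (3.23,4.24)
v4: (-5,1) → rotate → (-4.72573,1.91507) → ×s → (-5.62952,2.28133) → (-5.63,2.28)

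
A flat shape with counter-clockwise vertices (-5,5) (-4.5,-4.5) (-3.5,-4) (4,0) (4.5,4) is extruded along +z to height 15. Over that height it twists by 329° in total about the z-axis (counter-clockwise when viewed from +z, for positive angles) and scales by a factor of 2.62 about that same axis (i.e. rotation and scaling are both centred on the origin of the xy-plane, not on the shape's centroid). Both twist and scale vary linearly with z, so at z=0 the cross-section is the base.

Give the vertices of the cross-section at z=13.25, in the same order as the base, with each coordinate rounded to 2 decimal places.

t = z/height = 13.25/15 = 0.883333
s = 1 + (scale-1)·z/height = 1 + (2.62-1)·13.25/15 = 2.431000
θ = twist·z/height = 329°·13.25/15 = 290.6167° = 5.072218 rad
cos θ = 0.352114, sin θ = -0.935957 (intermediates below are computed at full precision and shown rounded to 5 d.p.)
v1: (-5,5) → rotate → (2.91922,6.44036) → ×s → (7.09661,15.65650) → (7.10,15.66)
v2: (-4.5,-4.5) → rotate → (-5.79632,2.62729) → ×s → (-14.09085,6.38695) → (-14.09,6.39)
v3: (-3.5,-4) → rotate → (-4.97623,1.86739) → ×s → (-12.09721,4.53964) → (-12.10,4.54)
v4: (4,0) → rotate → (1.40846,-3.74383) → ×s → (3.42396,-9.10125) → (3.42,-9.10)
v5: (4.5,4) → rotate → (5.32834,-2.80335) → ×s → (12.95320,-6.81495) → (12.95,-6.81)

Cross-section at z=13.25: (7.10,15.66) (-14.09,6.39) (-12.10,4.54) (3.42,-9.10) (12.95,-6.81)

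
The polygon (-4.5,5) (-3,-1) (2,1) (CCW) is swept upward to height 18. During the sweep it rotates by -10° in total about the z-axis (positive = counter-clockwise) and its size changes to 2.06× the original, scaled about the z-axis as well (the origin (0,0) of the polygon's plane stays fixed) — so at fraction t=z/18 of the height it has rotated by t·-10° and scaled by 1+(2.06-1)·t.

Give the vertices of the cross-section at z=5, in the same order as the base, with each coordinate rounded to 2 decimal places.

Cross-section at z=5: (-5.50,6.75) (-3.94,-1.10) (2.65,1.17)

t = z/height = 5/18 = 0.277778
s = 1 + (scale-1)·z/height = 1 + (2.06-1)·5/18 = 1.294444
θ = twist·z/height = -10°·5/18 = -2.7778° = -0.048481 rad
cos θ = 0.998825, sin θ = -0.048462 (intermediates below are computed at full precision and shown rounded to 5 d.p.)
v1: (-4.5,5) → rotate → (-4.25240,5.21221) → ×s → (-5.50450,6.74691) → (-5.50,6.75)
v2: (-3,-1) → rotate → (-3.04494,-0.85344) → ×s → (-3.94150,-1.10473) → (-3.94,-1.10)
v3: (2,1) → rotate → (2.04611,0.90190) → ×s → (2.64858,1.16746) → (2.65,1.17)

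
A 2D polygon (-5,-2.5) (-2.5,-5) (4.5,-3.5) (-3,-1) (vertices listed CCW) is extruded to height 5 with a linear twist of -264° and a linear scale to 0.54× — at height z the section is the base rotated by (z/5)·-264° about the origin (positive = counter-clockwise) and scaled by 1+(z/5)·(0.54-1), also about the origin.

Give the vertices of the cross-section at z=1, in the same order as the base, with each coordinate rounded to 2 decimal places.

t = z/height = 1/5 = 0.2
s = 1 + (scale-1)·z/height = 1 + (0.54-1)·1/5 = 0.908000
θ = twist·z/height = -264°·1/5 = -52.8000° = -0.921534 rad
cos θ = 0.604599, sin θ = -0.796530 (intermediates below are computed at full precision and shown rounded to 5 d.p.)
v1: (-5,-2.5) → rotate → (-5.01432,2.47115) → ×s → (-4.55300,2.24381) → (-4.55,2.24)
v2: (-2.5,-5) → rotate → (-5.49415,-1.03167) → ×s → (-4.98869,-0.93676) → (-4.99,-0.94)
v3: (4.5,-3.5) → rotate → (-0.06716,-5.70048) → ×s → (-0.06098,-5.17604) → (-0.06,-5.18)
v4: (-3,-1) → rotate → (-2.61033,1.78499) → ×s → (-2.37018,1.62077) → (-2.37,1.62)

Cross-section at z=1: (-4.55,2.24) (-4.99,-0.94) (-0.06,-5.18) (-2.37,1.62)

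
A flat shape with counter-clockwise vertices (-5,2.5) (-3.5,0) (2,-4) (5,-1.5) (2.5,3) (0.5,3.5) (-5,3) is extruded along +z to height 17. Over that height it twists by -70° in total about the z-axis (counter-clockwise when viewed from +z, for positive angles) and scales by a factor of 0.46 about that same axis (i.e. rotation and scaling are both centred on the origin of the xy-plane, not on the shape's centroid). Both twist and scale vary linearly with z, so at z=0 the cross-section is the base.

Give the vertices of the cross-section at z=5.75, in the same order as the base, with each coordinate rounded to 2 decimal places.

Cross-section at z=5.75: (-2.92,3.51) (-2.62,1.15) (0.18,-3.65) (3.25,-2.76) (2.86,1.43) (1.52,2.46) (-2.76,3.89)

t = z/height = 5.75/17 = 0.338235
s = 1 + (scale-1)·z/height = 1 + (0.46-1)·5.75/17 = 0.817353
θ = twist·z/height = -70°·5.75/17 = -23.6765° = -0.413232 rad
cos θ = 0.915828, sin θ = -0.401572 (intermediates below are computed at full precision and shown rounded to 5 d.p.)
v1: (-5,2.5) → rotate → (-3.57521,4.29743) → ×s → (-2.92221,3.51252) → (-2.92,3.51)
v2: (-3.5,0) → rotate → (-3.20540,1.40550) → ×s → (-2.61994,1.14879) → (-2.62,1.15)
v3: (2,-4) → rotate → (0.22537,-4.46645) → ×s → (0.18421,-3.65067) → (0.18,-3.65)
v4: (5,-1.5) → rotate → (3.97678,-3.38160) → ×s → (3.25043,-2.76396) → (3.25,-2.76)
v5: (2.5,3) → rotate → (3.49428,1.74355) → ×s → (2.85606,1.42510) → (2.86,1.43)
v6: (0.5,3.5) → rotate → (1.86341,3.00461) → ×s → (1.52307,2.45583) → (1.52,2.46)
v7: (-5,3) → rotate → (-3.37442,4.75534) → ×s → (-2.75809,3.88679) → (-2.76,3.89)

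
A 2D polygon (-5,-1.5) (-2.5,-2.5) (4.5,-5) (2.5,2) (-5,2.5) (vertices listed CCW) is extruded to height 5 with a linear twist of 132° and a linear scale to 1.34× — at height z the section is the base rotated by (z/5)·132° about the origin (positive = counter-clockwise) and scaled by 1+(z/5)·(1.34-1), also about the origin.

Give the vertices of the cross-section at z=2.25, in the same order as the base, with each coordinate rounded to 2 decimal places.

t = z/height = 2.25/5 = 0.45
s = 1 + (scale-1)·z/height = 1 + (1.34-1)·2.25/5 = 1.153000
θ = twist·z/height = 132°·2.25/5 = 59.4000° = 1.036726 rad
cos θ = 0.509041, sin θ = 0.860742 (intermediates below are computed at full precision and shown rounded to 5 d.p.)
v1: (-5,-1.5) → rotate → (-1.25409,-5.06727) → ×s → (-1.44597,-5.84256) → (-1.45,-5.84)
v2: (-2.5,-2.5) → rotate → (0.87925,-3.42446) → ×s → (1.01378,-3.94840) → (1.01,-3.95)
v3: (4.5,-5) → rotate → (6.59440,1.32813) → ×s → (7.60334,1.53134) → (7.60,1.53)
v4: (2.5,2) → rotate → (-0.44888,3.16994) → ×s → (-0.51756,3.65494) → (-0.52,3.65)
v5: (-5,2.5) → rotate → (-4.69706,-3.03111) → ×s → (-5.41571,-3.49487) → (-5.42,-3.49)

Cross-section at z=2.25: (-1.45,-5.84) (1.01,-3.95) (7.60,1.53) (-0.52,3.65) (-5.42,-3.49)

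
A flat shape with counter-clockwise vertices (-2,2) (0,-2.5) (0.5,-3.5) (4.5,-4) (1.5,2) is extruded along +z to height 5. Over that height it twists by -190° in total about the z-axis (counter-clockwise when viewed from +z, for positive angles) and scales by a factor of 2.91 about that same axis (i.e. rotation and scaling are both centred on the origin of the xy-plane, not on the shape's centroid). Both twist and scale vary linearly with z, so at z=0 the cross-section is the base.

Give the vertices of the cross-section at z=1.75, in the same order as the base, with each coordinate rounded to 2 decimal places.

t = z/height = 1.75/5 = 0.35
s = 1 + (scale-1)·z/height = 1 + (2.91-1)·1.75/5 = 1.668500
θ = twist·z/height = -190°·1.75/5 = -66.5000° = -1.160644 rad
cos θ = 0.398749, sin θ = -0.917060 (intermediates below are computed at full precision and shown rounded to 5 d.p.)
v1: (-2,2) → rotate → (1.03662,2.63162) → ×s → (1.72960,4.39086) → (1.73,4.39)
v2: (0,-2.5) → rotate → (-2.29265,-0.99687) → ×s → (-3.82529,-1.66328) → (-3.83,-1.66)
v3: (0.5,-3.5) → rotate → (-3.01034,-1.85415) → ×s → (-5.02275,-3.09365) → (-5.02,-3.09)
v4: (4.5,-4) → rotate → (-1.87387,-5.72177) → ×s → (-3.12655,-9.54677) → (-3.13,-9.55)
v5: (1.5,2) → rotate → (2.43224,-0.57809) → ×s → (4.05820,-0.96455) → (4.06,-0.96)

Cross-section at z=1.75: (1.73,4.39) (-3.83,-1.66) (-5.02,-3.09) (-3.13,-9.55) (4.06,-0.96)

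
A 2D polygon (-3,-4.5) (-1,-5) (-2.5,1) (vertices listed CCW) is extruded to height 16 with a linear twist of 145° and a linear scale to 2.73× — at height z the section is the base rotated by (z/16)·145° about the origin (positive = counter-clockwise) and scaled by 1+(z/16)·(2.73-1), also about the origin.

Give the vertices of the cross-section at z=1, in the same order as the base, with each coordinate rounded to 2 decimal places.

t = z/height = 1/16 = 0.0625
s = 1 + (scale-1)·z/height = 1 + (2.73-1)·1/16 = 1.108125
θ = twist·z/height = 145°·1/16 = 9.0625° = 0.158170 rad
cos θ = 0.987517, sin θ = 0.157512 (intermediates below are computed at full precision and shown rounded to 5 d.p.)
v1: (-3,-4.5) → rotate → (-2.25375,-4.91636) → ×s → (-2.49743,-5.44794) → (-2.50,-5.45)
v2: (-1,-5) → rotate → (-0.19996,-5.09510) → ×s → (-0.22158,-5.64600) → (-0.22,-5.65)
v3: (-2.5,1) → rotate → (-2.62630,0.59374) → ×s → (-2.91027,0.65794) → (-2.91,0.66)

Cross-section at z=1: (-2.50,-5.45) (-0.22,-5.65) (-2.91,0.66)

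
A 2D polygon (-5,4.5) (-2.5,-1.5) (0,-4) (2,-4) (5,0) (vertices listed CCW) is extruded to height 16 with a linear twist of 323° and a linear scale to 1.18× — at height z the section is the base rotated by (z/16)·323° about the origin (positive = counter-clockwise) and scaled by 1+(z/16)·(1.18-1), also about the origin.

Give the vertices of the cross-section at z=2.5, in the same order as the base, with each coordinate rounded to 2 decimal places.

t = z/height = 2.5/16 = 0.15625
s = 1 + (scale-1)·z/height = 1 + (1.18-1)·2.5/16 = 1.028125
θ = twist·z/height = 323°·2.5/16 = 50.4688° = 0.880846 rad
cos θ = 0.636499, sin θ = 0.771278 (intermediates below are computed at full precision and shown rounded to 5 d.p.)
v1: (-5,4.5) → rotate → (-6.65324,-0.99214) → ×s → (-6.84037,-1.02005) → (-6.84,-1.02)
v2: (-2.5,-1.5) → rotate → (-0.43433,-2.88294) → ×s → (-0.44655,-2.96403) → (-0.45,-2.96)
v3: (0,-4) → rotate → (3.08511,-2.54600) → ×s → (3.17188,-2.61760) → (3.17,-2.62)
v4: (2,-4) → rotate → (4.35811,-1.00344) → ×s → (4.48068,-1.03166) → (4.48,-1.03)
v5: (5,0) → rotate → (3.18249,3.85639) → ×s → (3.27200,3.96485) → (3.27,3.96)

Cross-section at z=2.5: (-6.84,-1.02) (-0.45,-2.96) (3.17,-2.62) (4.48,-1.03) (3.27,3.96)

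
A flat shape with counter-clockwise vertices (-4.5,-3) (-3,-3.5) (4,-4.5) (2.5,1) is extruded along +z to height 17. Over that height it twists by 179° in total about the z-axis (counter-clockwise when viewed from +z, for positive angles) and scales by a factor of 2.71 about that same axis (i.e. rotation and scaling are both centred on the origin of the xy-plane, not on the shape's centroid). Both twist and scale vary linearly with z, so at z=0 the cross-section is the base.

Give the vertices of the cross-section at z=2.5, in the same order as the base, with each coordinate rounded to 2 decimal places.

t = z/height = 2.5/17 = 0.147059
s = 1 + (scale-1)·z/height = 1 + (2.71-1)·2.5/17 = 1.251471
θ = twist·z/height = 179°·2.5/17 = 26.3235° = 0.459432 rad
cos θ = 0.896304, sin θ = 0.443439 (intermediates below are computed at full precision and shown rounded to 5 d.p.)
v1: (-4.5,-3) → rotate → (-2.70305,-4.68439) → ×s → (-3.38279,-5.86238) → (-3.38,-5.86)
v2: (-3,-3.5) → rotate → (-1.13688,-4.46738) → ×s → (-1.42277,-5.59080) → (-1.42,-5.59)
v3: (4,-4.5) → rotate → (5.58069,-2.25961) → ×s → (6.98408,-2.82784) → (6.98,-2.83)
v4: (2.5,1) → rotate → (1.79732,2.00490) → ×s → (2.24930,2.50908) → (2.25,2.51)

Cross-section at z=2.5: (-3.38,-5.86) (-1.42,-5.59) (6.98,-2.83) (2.25,2.51)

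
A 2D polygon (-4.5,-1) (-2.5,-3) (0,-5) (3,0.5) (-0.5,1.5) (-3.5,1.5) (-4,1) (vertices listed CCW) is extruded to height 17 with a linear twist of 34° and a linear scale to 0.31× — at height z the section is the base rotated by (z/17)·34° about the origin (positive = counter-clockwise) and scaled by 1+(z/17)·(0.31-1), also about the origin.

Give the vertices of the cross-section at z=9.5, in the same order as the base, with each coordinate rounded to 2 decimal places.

t = z/height = 9.5/17 = 0.558824
s = 1 + (scale-1)·z/height = 1 + (0.31-1)·9.5/17 = 0.614412
θ = twist·z/height = 34°·9.5/17 = 19.0000° = 0.331613 rad
cos θ = 0.945519, sin θ = 0.325568 (intermediates below are computed at full precision and shown rounded to 5 d.p.)
v1: (-4.5,-1) → rotate → (-3.92927,-2.41058) → ×s → (-2.41419,-1.48109) → (-2.41,-1.48)
v2: (-2.5,-3) → rotate → (-1.38709,-3.65048) → ×s → (-0.85225,-2.24290) → (-0.85,-2.24)
v3: (0,-5) → rotate → (1.62784,-4.72759) → ×s → (1.00016,-2.90469) → (1.00,-2.90)
v4: (3,0.5) → rotate → (2.67377,1.44946) → ×s → (1.64280,0.89057) → (1.64,0.89)
v5: (-0.5,1.5) → rotate → (-0.96111,1.25549) → ×s → (-0.59052,0.77139) → (-0.59,0.77)
v6: (-3.5,1.5) → rotate → (-3.79767,0.27879) → ×s → (-2.33333,0.17129) → (-2.33,0.17)
v7: (-4,1) → rotate → (-4.10764,-0.35675) → ×s → (-2.52378,-0.21919) → (-2.52,-0.22)

Cross-section at z=9.5: (-2.41,-1.48) (-0.85,-2.24) (1.00,-2.90) (1.64,0.89) (-0.59,0.77) (-2.33,0.17) (-2.52,-0.22)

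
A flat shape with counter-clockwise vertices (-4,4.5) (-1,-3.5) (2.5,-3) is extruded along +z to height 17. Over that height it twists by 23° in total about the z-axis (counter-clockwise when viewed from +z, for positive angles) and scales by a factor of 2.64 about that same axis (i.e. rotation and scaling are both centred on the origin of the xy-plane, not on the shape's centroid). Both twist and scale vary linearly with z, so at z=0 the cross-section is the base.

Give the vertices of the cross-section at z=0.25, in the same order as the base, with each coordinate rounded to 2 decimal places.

t = z/height = 0.25/17 = 0.0147059
s = 1 + (scale-1)·z/height = 1 + (2.64-1)·0.25/17 = 1.024118
θ = twist·z/height = 23°·0.25/17 = 0.3382° = 0.005903 rad
cos θ = 0.999983, sin θ = 0.005903 (intermediates below are computed at full precision and shown rounded to 5 d.p.)
v1: (-4,4.5) → rotate → (-4.02650,4.47631) → ×s → (-4.12360,4.58427) → (-4.12,4.58)
v2: (-1,-3.5) → rotate → (-0.97932,-3.50584) → ×s → (-1.00294,-3.59039) → (-1.00,-3.59)
v3: (2.5,-3) → rotate → (2.51767,-2.98519) → ×s → (2.57839,-3.05719) → (2.58,-3.06)

Cross-section at z=0.25: (-4.12,4.58) (-1.00,-3.59) (2.58,-3.06)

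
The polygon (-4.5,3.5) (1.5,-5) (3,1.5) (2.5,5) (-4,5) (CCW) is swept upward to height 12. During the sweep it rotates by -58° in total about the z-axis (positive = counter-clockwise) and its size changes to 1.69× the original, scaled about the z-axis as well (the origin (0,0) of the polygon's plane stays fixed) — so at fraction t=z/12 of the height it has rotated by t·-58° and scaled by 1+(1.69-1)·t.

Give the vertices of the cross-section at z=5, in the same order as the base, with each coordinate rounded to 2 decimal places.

Cross-section at z=5: (-3.44,6.48) (-0.87,-6.66) (4.31,0.18) (5.57,4.56) (-2.06,7.98)

t = z/height = 5/12 = 0.416667
s = 1 + (scale-1)·z/height = 1 + (1.69-1)·5/12 = 1.287500
θ = twist·z/height = -58°·5/12 = -24.1667° = -0.421788 rad
cos θ = 0.912358, sin θ = -0.409392 (intermediates below are computed at full precision and shown rounded to 5 d.p.)
v1: (-4.5,3.5) → rotate → (-2.67274,5.03552) → ×s → (-3.44115,6.48323) → (-3.44,6.48)
v2: (1.5,-5) → rotate → (-0.67842,-5.17588) → ×s → (-0.87347,-6.66395) → (-0.87,-6.66)
v3: (3,1.5) → rotate → (3.35116,0.14036) → ×s → (4.31462,0.18071) → (4.31,0.18)
v4: (2.5,5) → rotate → (4.32786,3.53831) → ×s → (5.57212,4.55558) → (5.57,4.56)
v5: (-4,5) → rotate → (-1.60247,6.19936) → ×s → (-2.06318,7.98168) → (-2.06,7.98)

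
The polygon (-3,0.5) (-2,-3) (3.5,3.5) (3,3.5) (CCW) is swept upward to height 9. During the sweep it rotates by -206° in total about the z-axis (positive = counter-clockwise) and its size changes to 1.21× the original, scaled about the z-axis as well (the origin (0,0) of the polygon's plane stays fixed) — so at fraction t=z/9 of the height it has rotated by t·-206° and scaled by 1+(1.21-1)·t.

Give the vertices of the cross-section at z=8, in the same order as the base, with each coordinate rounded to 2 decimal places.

t = z/height = 8/9 = 0.888889
s = 1 + (scale-1)·z/height = 1 + (1.21-1)·8/9 = 1.186667
θ = twist·z/height = -206°·8/9 = -183.1111° = -3.195892 rad
cos θ = -0.998526, sin θ = 0.054272 (intermediates below are computed at full precision and shown rounded to 5 d.p.)
v1: (-3,0.5) → rotate → (2.96844,-0.66208) → ×s → (3.52255,-0.78567) → (3.52,-0.79)
v2: (-2,-3) → rotate → (2.15987,2.88703) → ×s → (2.56305,3.42595) → (2.56,3.43)
v3: (3.5,3.5) → rotate → (-3.68480,-3.30489) → ×s → (-4.37262,-3.92180) → (-4.37,-3.92)
v4: (3,3.5) → rotate → (-3.18553,-3.33202) → ×s → (-3.78016,-3.95400) → (-3.78,-3.95)

Cross-section at z=8: (3.52,-0.79) (2.56,3.43) (-4.37,-3.92) (-3.78,-3.95)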